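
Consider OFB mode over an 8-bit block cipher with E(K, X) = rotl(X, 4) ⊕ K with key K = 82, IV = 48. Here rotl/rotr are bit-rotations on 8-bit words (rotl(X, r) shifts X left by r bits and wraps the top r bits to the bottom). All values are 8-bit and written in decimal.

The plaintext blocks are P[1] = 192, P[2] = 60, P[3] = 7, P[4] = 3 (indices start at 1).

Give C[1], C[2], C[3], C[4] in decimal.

C[1] = 145, C[2] = 123, C[3] = 33, C[4] = 51

OFB encryption: S_i = E(K, S_{i−1}) with S_{0} = IV; C_i = P_i ⊕ S_i.
C[1]: S = E(K, 48) = 81; 192 ⊕ 81 = 145.
C[2]: S = E(K, 81) = 71; 60 ⊕ 71 = 123.
C[3]: S = E(K, 71) = 38; 7 ⊕ 38 = 33.
C[4]: S = E(K, 38) = 48; 3 ⊕ 48 = 51.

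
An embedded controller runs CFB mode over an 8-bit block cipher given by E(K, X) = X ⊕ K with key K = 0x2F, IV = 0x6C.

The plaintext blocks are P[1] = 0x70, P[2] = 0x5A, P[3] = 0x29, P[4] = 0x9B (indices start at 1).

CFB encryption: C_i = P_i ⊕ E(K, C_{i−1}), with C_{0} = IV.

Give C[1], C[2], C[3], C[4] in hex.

C[1]: E(K, 0x6C) = 0x43; 0x70 ⊕ 0x43 = 0x33.
C[2]: E(K, 0x33) = 0x1C; 0x5A ⊕ 0x1C = 0x46.
C[3]: E(K, 0x46) = 0x69; 0x29 ⊕ 0x69 = 0x40.
C[4]: E(K, 0x40) = 0x6F; 0x9B ⊕ 0x6F = 0xF4.

C[1] = 0x33, C[2] = 0x46, C[3] = 0x40, C[4] = 0xF4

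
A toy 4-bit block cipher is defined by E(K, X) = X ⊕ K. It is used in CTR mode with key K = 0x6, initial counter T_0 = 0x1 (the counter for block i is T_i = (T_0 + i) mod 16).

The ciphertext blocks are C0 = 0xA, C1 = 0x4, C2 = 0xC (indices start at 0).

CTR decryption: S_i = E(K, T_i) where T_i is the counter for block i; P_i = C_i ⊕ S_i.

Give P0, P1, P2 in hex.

P0 = 0xD, P1 = 0x0, P2 = 0x9

P0: T = 0x1, S = E(K, T) = 0x7; 0xA ⊕ 0x7 = 0xD.
P1: T = 0x2, S = E(K, T) = 0x4; 0x4 ⊕ 0x4 = 0x0.
P2: T = 0x3, S = E(K, T) = 0x5; 0xC ⊕ 0x5 = 0x9.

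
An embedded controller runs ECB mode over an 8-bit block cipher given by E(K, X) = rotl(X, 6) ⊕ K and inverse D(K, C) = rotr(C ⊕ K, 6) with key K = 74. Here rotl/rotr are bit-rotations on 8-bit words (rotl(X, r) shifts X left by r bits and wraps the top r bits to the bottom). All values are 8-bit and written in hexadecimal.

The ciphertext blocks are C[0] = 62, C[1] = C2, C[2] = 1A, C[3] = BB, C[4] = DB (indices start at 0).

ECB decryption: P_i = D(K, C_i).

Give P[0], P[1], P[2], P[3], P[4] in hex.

P[0]: D(K, 62) = 58.
P[1]: D(K, C2) = DA.
P[2]: D(K, 1A) = B9.
P[3]: D(K, BB) = 3F.
P[4]: D(K, DB) = BE.

P[0] = 58, P[1] = DA, P[2] = B9, P[3] = 3F, P[4] = BE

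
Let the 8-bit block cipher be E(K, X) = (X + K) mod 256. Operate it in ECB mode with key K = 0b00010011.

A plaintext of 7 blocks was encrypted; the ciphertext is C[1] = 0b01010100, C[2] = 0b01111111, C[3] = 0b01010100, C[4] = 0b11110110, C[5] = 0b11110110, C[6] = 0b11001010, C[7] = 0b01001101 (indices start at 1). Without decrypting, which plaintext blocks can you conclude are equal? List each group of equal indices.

P[1] = P[3]; P[4] = P[5]

ECB encrypts each block independently with the same key, so equal ciphertext blocks imply equal plaintext blocks.
C[1] = C[3] = 0b01010100, so P[1] = P[3].
C[4] = C[5] = 0b11110110, so P[4] = P[5].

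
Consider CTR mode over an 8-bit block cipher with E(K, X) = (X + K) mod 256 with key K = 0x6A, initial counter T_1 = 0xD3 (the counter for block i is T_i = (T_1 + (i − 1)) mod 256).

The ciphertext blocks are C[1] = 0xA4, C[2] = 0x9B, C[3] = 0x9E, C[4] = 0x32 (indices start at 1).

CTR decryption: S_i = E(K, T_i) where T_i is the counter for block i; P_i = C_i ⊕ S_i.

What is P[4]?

P[4] = 0x72

P[4]: T = 0xD6, S = E(K, T) = 0x40; 0x32 ⊕ 0x40 = 0x72.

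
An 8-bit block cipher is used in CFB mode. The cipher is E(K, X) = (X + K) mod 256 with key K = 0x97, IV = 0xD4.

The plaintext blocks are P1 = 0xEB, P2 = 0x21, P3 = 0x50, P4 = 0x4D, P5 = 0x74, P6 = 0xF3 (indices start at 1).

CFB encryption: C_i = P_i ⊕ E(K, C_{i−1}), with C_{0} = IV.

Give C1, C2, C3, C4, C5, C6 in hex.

C1 = 0x80, C2 = 0x36, C3 = 0x9D, C4 = 0x79, C5 = 0x64, C6 = 0x08

C1: E(K, 0xD4) = 0x6B; 0xEB ⊕ 0x6B = 0x80.
C2: E(K, 0x80) = 0x17; 0x21 ⊕ 0x17 = 0x36.
C3: E(K, 0x36) = 0xCD; 0x50 ⊕ 0xCD = 0x9D.
C4: E(K, 0x9D) = 0x34; 0x4D ⊕ 0x34 = 0x79.
C5: E(K, 0x79) = 0x10; 0x74 ⊕ 0x10 = 0x64.
C6: E(K, 0x64) = 0xFB; 0xF3 ⊕ 0xFB = 0x08.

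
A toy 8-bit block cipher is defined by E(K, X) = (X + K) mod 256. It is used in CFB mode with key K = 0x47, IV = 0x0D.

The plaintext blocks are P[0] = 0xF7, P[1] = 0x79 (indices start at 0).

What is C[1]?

CFB encryption: C_i = P_i ⊕ E(K, C_{i−1}), with C_{−1} = IV.
C[0]: E(K, 0x0D) = 0x54; 0xF7 ⊕ 0x54 = 0xA3.
C[1]: E(K, 0xA3) = 0xEA; 0x79 ⊕ 0xEA = 0x93.

C[1] = 0x93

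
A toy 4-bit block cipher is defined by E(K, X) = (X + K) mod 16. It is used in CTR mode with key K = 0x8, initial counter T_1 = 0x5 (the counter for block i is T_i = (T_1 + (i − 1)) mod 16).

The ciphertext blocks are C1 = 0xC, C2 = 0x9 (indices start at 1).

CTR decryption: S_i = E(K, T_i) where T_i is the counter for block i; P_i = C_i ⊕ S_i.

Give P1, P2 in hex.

P1 = 0x1, P2 = 0x7

P1: T = 0x5, S = E(K, T) = 0xD; 0xC ⊕ 0xD = 0x1.
P2: T = 0x6, S = E(K, T) = 0xE; 0x9 ⊕ 0xE = 0x7.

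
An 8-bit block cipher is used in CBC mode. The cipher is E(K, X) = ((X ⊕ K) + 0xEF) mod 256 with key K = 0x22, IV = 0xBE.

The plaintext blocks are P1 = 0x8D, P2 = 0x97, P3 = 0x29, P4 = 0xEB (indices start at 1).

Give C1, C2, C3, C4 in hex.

CBC encryption: C_i = E(K, P_i ⊕ C_{i−1}), with C_{0} = IV.
C1: P1 ⊕ 0xBE = 0x33; E(K, 0x33) = 0x00.
C2: P2 ⊕ 0x00 = 0x97; E(K, 0x97) = 0xA4.
C3: P3 ⊕ 0xA4 = 0x8D; E(K, 0x8D) = 0x9E.
C4: P4 ⊕ 0x9E = 0x75; E(K, 0x75) = 0x46.

C1 = 0x00, C2 = 0xA4, C3 = 0x9E, C4 = 0x46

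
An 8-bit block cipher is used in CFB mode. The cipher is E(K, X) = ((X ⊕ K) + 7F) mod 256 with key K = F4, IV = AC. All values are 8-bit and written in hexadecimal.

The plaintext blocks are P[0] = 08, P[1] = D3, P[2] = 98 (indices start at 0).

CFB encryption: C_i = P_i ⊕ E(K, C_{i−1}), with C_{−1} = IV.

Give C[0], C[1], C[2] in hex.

C[0]: E(K, AC) = D7; 08 ⊕ D7 = DF.
C[1]: E(K, DF) = AA; D3 ⊕ AA = 79.
C[2]: E(K, 79) = 0C; 98 ⊕ 0C = 94.

C[0] = DF, C[1] = 79, C[2] = 94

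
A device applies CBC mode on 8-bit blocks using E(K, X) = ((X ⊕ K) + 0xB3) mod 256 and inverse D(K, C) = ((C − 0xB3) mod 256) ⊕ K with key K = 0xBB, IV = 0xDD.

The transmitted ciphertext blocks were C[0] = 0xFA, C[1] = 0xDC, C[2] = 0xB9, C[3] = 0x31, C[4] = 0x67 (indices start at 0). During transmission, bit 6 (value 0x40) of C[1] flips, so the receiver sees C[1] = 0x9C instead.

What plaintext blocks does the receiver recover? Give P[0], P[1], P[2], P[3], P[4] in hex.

P[0] = 0x21, P[1] = 0xA8, P[2] = 0x21, P[3] = 0x7C, P[4] = 0x3E

CBC decryption: P_i = D(K, C_i) ⊕ C_{i−1}, with C_{−1} = IV.
Only C[1] changed, to 0x9C. In CBC, a change in C_i garbles P_i and flips the same bit in P_{i+1}. Decrypting the received ciphertext:
P[0]: D(K, 0xFA) = 0xFC; 0xFC ⊕ 0xDD = 0x21.
P[1]: D(K, 0x9C) = 0x52; 0x52 ⊕ 0xFA = 0xA8.
P[2]: D(K, 0xB9) = 0xBD; 0xBD ⊕ 0x9C = 0x21.
P[3]: D(K, 0x31) = 0xC5; 0xC5 ⊕ 0xB9 = 0x7C.
P[4]: D(K, 0x67) = 0x0F; 0x0F ⊕ 0x31 = 0x3E.
Blocks that differ from the original plaintext: P[1], P[2].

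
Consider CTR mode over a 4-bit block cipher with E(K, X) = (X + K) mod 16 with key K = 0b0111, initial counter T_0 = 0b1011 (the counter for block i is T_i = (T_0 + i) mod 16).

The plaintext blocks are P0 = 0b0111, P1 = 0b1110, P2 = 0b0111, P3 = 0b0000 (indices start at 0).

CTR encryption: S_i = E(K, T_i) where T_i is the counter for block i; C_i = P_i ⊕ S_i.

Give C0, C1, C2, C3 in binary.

C0 = 0b0101, C1 = 0b1101, C2 = 0b0011, C3 = 0b0101

C0: T = 0b1011, S = E(K, T) = 0b0010; 0b0111 ⊕ 0b0010 = 0b0101.
C1: T = 0b1100, S = E(K, T) = 0b0011; 0b1110 ⊕ 0b0011 = 0b1101.
C2: T = 0b1101, S = E(K, T) = 0b0100; 0b0111 ⊕ 0b0100 = 0b0011.
C3: T = 0b1110, S = E(K, T) = 0b0101; 0b0000 ⊕ 0b0101 = 0b0101.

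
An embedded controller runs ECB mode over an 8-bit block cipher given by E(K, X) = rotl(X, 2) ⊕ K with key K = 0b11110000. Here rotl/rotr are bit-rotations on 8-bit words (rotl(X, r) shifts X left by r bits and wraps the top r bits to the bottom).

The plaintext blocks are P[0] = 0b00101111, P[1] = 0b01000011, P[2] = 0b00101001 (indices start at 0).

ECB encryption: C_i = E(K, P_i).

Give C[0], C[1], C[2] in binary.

C[0]: E(K, 0b00101111) = 0b01001100.
C[1]: E(K, 0b01000011) = 0b11111101.
C[2]: E(K, 0b00101001) = 0b01010100.

C[0] = 0b01001100, C[1] = 0b11111101, C[2] = 0b01010100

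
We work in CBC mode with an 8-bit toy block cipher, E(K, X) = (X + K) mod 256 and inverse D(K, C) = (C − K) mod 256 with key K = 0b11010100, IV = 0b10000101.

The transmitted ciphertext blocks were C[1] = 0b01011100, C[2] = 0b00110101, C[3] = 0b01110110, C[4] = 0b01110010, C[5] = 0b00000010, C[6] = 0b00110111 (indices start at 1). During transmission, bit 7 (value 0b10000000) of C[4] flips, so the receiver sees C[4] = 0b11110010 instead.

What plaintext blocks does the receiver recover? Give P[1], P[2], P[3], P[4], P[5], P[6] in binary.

P[1] = 0b00001101, P[2] = 0b00111101, P[3] = 0b10010111, P[4] = 0b01101000, P[5] = 0b11011100, P[6] = 0b01100001

CBC decryption: P_i = D(K, C_i) ⊕ C_{i−1}, with C_{0} = IV.
Only C[4] changed, to 0b11110010. In CBC, a change in C_i garbles P_i and flips the same bit in P_{i+1}. Decrypting the received ciphertext:
P[1]: D(K, 0b01011100) = 0b10001000; 0b10001000 ⊕ 0b10000101 = 0b00001101.
P[2]: D(K, 0b00110101) = 0b01100001; 0b01100001 ⊕ 0b01011100 = 0b00111101.
P[3]: D(K, 0b01110110) = 0b10100010; 0b10100010 ⊕ 0b00110101 = 0b10010111.
P[4]: D(K, 0b11110010) = 0b00011110; 0b00011110 ⊕ 0b01110110 = 0b01101000.
P[5]: D(K, 0b00000010) = 0b00101110; 0b00101110 ⊕ 0b11110010 = 0b11011100.
P[6]: D(K, 0b00110111) = 0b01100011; 0b01100011 ⊕ 0b00000010 = 0b01100001.
Blocks that differ from the original plaintext: P[4], P[5].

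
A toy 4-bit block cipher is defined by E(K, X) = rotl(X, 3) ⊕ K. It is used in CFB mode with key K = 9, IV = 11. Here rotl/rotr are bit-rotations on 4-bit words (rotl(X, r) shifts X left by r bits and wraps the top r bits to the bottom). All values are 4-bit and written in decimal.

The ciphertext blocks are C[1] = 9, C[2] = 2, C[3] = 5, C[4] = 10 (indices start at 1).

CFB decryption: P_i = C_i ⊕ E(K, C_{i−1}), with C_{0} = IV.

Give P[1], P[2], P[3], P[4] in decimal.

P[1] = 13, P[2] = 7, P[3] = 13, P[4] = 9

P[1]: E(K, 11) = 4; 9 ⊕ 4 = 13.
P[2]: E(K, 9) = 5; 2 ⊕ 5 = 7.
P[3]: E(K, 2) = 8; 5 ⊕ 8 = 13.
P[4]: E(K, 5) = 3; 10 ⊕ 3 = 9.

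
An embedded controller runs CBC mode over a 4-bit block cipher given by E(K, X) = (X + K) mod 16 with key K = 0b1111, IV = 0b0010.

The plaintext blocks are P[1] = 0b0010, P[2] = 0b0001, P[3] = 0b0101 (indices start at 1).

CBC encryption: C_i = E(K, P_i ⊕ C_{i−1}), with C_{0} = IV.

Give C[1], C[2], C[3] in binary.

C[1] = 0b1111, C[2] = 0b1101, C[3] = 0b0111

C[1]: P[1] ⊕ 0b0010 = 0b0000; E(K, 0b0000) = 0b1111.
C[2]: P[2] ⊕ 0b1111 = 0b1110; E(K, 0b1110) = 0b1101.
C[3]: P[3] ⊕ 0b1101 = 0b1000; E(K, 0b1000) = 0b0111.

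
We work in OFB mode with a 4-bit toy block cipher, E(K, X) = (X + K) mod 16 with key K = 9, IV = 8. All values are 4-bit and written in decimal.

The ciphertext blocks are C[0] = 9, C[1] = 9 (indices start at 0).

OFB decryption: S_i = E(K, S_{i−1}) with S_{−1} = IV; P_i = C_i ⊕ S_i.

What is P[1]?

P[1] = 3

P[0]: S = E(K, 8) = 1; 9 ⊕ 1 = 8.
P[1]: S = E(K, 1) = 10; 9 ⊕ 10 = 3.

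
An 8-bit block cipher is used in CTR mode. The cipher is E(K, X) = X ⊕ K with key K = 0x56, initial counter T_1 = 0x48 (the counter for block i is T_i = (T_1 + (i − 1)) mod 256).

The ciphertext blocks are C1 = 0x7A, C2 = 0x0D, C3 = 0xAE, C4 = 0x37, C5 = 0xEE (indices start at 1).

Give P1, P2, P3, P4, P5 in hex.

CTR decryption: S_i = E(K, T_i) where T_i is the counter for block i; P_i = C_i ⊕ S_i.
P1: T = 0x48, S = E(K, T) = 0x1E; 0x7A ⊕ 0x1E = 0x64.
P2: T = 0x49, S = E(K, T) = 0x1F; 0x0D ⊕ 0x1F = 0x12.
P3: T = 0x4A, S = E(K, T) = 0x1C; 0xAE ⊕ 0x1C = 0xB2.
P4: T = 0x4B, S = E(K, T) = 0x1D; 0x37 ⊕ 0x1D = 0x2A.
P5: T = 0x4C, S = E(K, T) = 0x1A; 0xEE ⊕ 0x1A = 0xF4.

P1 = 0x64, P2 = 0x12, P3 = 0xB2, P4 = 0x2A, P5 = 0xF4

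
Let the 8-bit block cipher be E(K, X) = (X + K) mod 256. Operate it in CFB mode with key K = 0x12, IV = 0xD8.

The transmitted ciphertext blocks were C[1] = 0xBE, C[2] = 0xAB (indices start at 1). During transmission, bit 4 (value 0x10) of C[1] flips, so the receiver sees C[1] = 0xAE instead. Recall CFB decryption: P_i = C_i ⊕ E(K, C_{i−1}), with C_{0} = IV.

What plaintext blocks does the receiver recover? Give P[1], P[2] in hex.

P[1] = 0x44, P[2] = 0x6B

Only C[1] changed, to 0xAE. In CFB, a change in C_i flips the same bit in P_i and garbles P_{i+1}. Decrypting the received ciphertext:
P[1]: E(K, 0xD8) = 0xEA; 0xAE ⊕ 0xEA = 0x44.
P[2]: E(K, 0xAE) = 0xC0; 0xAB ⊕ 0xC0 = 0x6B.
Blocks that differ from the original plaintext: P[1], P[2].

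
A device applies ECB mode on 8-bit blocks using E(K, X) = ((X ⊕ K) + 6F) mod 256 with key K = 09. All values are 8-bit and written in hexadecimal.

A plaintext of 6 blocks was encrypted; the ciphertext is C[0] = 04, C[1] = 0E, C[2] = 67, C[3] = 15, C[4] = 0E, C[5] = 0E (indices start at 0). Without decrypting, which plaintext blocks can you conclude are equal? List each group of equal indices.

ECB encrypts each block independently with the same key, so equal ciphertext blocks imply equal plaintext blocks.
C[1] = C[4] = C[5] = 0E, so P[1] = P[4] = P[5].

P[1] = P[4] = P[5]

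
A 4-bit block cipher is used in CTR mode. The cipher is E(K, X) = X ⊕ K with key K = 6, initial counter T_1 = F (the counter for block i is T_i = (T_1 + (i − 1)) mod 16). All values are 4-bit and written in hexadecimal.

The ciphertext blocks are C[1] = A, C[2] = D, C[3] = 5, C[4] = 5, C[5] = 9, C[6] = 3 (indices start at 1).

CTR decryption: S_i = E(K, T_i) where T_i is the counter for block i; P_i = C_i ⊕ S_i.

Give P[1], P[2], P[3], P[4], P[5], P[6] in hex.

P[1]: T = F, S = E(K, T) = 9; A ⊕ 9 = 3.
P[2]: T = 0, S = E(K, T) = 6; D ⊕ 6 = B.
P[3]: T = 1, S = E(K, T) = 7; 5 ⊕ 7 = 2.
P[4]: T = 2, S = E(K, T) = 4; 5 ⊕ 4 = 1.
P[5]: T = 3, S = E(K, T) = 5; 9 ⊕ 5 = C.
P[6]: T = 4, S = E(K, T) = 2; 3 ⊕ 2 = 1.

P[1] = 3, P[2] = B, P[3] = 2, P[4] = 1, P[5] = C, P[6] = 1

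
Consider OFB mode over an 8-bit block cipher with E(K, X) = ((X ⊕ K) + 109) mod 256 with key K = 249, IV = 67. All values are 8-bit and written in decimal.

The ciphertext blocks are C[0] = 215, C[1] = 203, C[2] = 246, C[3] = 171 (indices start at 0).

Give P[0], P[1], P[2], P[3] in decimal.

OFB decryption: S_i = E(K, S_{i−1}) with S_{−1} = IV; P_i = C_i ⊕ S_i.
P[0]: S = E(K, 67) = 39; 215 ⊕ 39 = 240.
P[1]: S = E(K, 39) = 75; 203 ⊕ 75 = 128.
P[2]: S = E(K, 75) = 31; 246 ⊕ 31 = 233.
P[3]: S = E(K, 31) = 83; 171 ⊕ 83 = 248.

P[0] = 240, P[1] = 128, P[2] = 233, P[3] = 248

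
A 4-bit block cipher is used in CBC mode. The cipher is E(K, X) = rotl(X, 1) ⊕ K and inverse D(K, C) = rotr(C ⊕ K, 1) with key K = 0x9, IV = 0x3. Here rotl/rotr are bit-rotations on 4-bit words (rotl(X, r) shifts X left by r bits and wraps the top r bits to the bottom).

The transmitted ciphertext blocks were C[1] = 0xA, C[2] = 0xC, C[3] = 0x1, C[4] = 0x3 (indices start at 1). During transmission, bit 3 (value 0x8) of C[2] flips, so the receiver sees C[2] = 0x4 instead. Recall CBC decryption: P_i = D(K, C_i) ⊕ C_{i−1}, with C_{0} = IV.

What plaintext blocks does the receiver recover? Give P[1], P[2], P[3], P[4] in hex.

Only C[2] changed, to 0x4. In CBC, a change in C_i garbles P_i and flips the same bit in P_{i+1}. Decrypting the received ciphertext:
P[1]: D(K, 0xA) = 0x9; 0x9 ⊕ 0x3 = 0xA.
P[2]: D(K, 0x4) = 0xE; 0xE ⊕ 0xA = 0x4.
P[3]: D(K, 0x1) = 0x4; 0x4 ⊕ 0x4 = 0x0.
P[4]: D(K, 0x3) = 0x5; 0x5 ⊕ 0x1 = 0x4.
Blocks that differ from the original plaintext: P[2], P[3].

P[1] = 0xA, P[2] = 0x4, P[3] = 0x0, P[4] = 0x4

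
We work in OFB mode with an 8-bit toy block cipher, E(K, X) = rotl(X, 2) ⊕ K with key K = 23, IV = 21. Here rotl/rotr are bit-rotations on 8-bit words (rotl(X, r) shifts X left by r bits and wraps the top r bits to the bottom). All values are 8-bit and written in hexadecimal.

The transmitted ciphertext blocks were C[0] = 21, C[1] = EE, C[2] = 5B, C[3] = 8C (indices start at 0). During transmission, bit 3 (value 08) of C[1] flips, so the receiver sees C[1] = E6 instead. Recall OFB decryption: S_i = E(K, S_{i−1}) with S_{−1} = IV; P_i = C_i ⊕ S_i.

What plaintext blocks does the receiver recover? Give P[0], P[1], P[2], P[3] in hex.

Only C[1] changed, to E6. In OFB, a change in C_i flips the same bit in P_i only; the keystream is unaffected. Decrypting the received ciphertext:
P[0]: S = E(K, 21) = A7; 21 ⊕ A7 = 86.
P[1]: S = E(K, A7) = BD; E6 ⊕ BD = 5B.
P[2]: S = E(K, BD) = D5; 5B ⊕ D5 = 8E.
P[3]: S = E(K, D5) = 74; 8C ⊕ 74 = F8.
Blocks that differ from the original plaintext: P[1].

P[0] = 86, P[1] = 5B, P[2] = 8E, P[3] = F8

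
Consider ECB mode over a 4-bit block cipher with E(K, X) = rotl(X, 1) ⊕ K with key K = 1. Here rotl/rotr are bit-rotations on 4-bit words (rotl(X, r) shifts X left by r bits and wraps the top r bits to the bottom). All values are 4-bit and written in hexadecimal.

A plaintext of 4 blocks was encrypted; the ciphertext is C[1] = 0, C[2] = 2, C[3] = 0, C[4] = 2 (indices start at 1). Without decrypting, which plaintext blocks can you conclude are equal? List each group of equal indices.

P[1] = P[3]; P[2] = P[4]

ECB encrypts each block independently with the same key, so equal ciphertext blocks imply equal plaintext blocks.
C[1] = C[3] = 0, so P[1] = P[3].
C[2] = C[4] = 2, so P[2] = P[4].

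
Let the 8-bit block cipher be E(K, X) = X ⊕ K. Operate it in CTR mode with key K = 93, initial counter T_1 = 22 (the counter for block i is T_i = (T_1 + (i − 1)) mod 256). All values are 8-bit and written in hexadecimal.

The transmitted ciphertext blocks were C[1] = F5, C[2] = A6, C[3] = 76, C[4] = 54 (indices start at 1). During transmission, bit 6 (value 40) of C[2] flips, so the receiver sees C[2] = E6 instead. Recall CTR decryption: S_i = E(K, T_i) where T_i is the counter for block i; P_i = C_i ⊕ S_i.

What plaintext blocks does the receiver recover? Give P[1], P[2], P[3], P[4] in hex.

P[1] = 44, P[2] = 56, P[3] = C1, P[4] = E2

Only C[2] changed, to E6. In CTR, a change in C_i flips the same bit in P_i only; the keystream is unaffected. Decrypting the received ciphertext:
P[1]: T = 22, S = E(K, T) = B1; F5 ⊕ B1 = 44.
P[2]: T = 23, S = E(K, T) = B0; E6 ⊕ B0 = 56.
P[3]: T = 24, S = E(K, T) = B7; 76 ⊕ B7 = C1.
P[4]: T = 25, S = E(K, T) = B6; 54 ⊕ B6 = E2.
Blocks that differ from the original plaintext: P[2].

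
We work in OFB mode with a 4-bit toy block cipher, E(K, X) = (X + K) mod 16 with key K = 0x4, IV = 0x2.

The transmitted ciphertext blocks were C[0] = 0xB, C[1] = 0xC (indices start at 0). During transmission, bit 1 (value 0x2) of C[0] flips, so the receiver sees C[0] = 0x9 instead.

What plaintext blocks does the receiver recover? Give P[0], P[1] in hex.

OFB decryption: S_i = E(K, S_{i−1}) with S_{−1} = IV; P_i = C_i ⊕ S_i.
Only C[0] changed, to 0x9. In OFB, a change in C_i flips the same bit in P_i only; the keystream is unaffected. Decrypting the received ciphertext:
P[0]: S = E(K, 0x2) = 0x6; 0x9 ⊕ 0x6 = 0xF.
P[1]: S = E(K, 0x6) = 0xA; 0xC ⊕ 0xA = 0x6.
Blocks that differ from the original plaintext: P[0].

P[0] = 0xF, P[1] = 0x6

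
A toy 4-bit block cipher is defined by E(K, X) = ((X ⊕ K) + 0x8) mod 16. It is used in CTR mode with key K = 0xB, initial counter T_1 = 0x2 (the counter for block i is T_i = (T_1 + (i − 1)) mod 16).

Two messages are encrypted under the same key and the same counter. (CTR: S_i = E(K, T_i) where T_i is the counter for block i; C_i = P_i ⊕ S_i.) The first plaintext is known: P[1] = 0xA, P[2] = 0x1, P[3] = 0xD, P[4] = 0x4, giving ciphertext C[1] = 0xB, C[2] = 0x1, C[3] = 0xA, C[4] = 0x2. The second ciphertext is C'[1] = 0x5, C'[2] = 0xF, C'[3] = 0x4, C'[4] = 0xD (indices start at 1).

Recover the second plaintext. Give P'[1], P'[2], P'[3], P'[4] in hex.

In CTR with a reused counter, both messages share the same keystream S_i, so C_i ⊕ C'_i = P_i ⊕ P'_i and thus P'_i = P_i ⊕ C_i ⊕ C'_i.
P'[1]: 0xA ⊕ 0xB ⊕ 0x5 = 0x4.
P'[2]: 0x1 ⊕ 0x1 ⊕ 0xF = 0xF.
P'[3]: 0xD ⊕ 0xA ⊕ 0x4 = 0x3.
P'[4]: 0x4 ⊕ 0x2 ⊕ 0xD = 0xB.

P'[1] = 0x4, P'[2] = 0xF, P'[3] = 0x3, P'[4] = 0xB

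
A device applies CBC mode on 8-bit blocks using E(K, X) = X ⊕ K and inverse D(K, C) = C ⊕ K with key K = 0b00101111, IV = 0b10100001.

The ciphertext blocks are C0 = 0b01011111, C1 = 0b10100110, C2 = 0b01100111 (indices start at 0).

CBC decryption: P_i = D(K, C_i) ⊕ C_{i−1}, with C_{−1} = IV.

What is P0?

P0: D(K, 0b01011111) = 0b01110000; 0b01110000 ⊕ 0b10100001 = 0b11010001.

P0 = 0b11010001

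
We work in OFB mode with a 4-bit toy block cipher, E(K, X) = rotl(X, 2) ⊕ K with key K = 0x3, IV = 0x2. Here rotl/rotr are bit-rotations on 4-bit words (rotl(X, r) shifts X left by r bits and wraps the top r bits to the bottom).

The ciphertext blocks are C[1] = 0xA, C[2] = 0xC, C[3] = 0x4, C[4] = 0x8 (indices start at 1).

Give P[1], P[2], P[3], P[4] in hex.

OFB decryption: S_i = E(K, S_{i−1}) with S_{0} = IV; P_i = C_i ⊕ S_i.
P[1]: S = E(K, 0x2) = 0xB; 0xA ⊕ 0xB = 0x1.
P[2]: S = E(K, 0xB) = 0xD; 0xC ⊕ 0xD = 0x1.
P[3]: S = E(K, 0xD) = 0x4; 0x4 ⊕ 0x4 = 0x0.
P[4]: S = E(K, 0x4) = 0x2; 0x8 ⊕ 0x2 = 0xA.

P[1] = 0x1, P[2] = 0x1, P[3] = 0x0, P[4] = 0xA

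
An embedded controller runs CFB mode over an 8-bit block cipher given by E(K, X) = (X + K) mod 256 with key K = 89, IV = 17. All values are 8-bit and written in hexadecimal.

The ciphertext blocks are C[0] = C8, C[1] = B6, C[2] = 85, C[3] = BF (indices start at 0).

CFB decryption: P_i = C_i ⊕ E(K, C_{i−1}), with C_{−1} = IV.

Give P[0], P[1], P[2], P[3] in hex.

P[0]: E(K, 17) = A0; C8 ⊕ A0 = 68.
P[1]: E(K, C8) = 51; B6 ⊕ 51 = E7.
P[2]: E(K, B6) = 3F; 85 ⊕ 3F = BA.
P[3]: E(K, 85) = 0E; BF ⊕ 0E = B1.

P[0] = 68, P[1] = E7, P[2] = BA, P[3] = B1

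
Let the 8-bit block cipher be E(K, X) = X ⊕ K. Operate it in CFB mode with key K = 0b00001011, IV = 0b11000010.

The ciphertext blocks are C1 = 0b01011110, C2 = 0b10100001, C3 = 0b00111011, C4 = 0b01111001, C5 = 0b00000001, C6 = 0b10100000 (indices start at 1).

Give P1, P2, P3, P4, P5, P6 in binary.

P1 = 0b10010111, P2 = 0b11110100, P3 = 0b10010001, P4 = 0b01001001, P5 = 0b01110011, P6 = 0b10101010

CFB decryption: P_i = C_i ⊕ E(K, C_{i−1}), with C_{0} = IV.
P1: E(K, 0b11000010) = 0b11001001; 0b01011110 ⊕ 0b11001001 = 0b10010111.
P2: E(K, 0b01011110) = 0b01010101; 0b10100001 ⊕ 0b01010101 = 0b11110100.
P3: E(K, 0b10100001) = 0b10101010; 0b00111011 ⊕ 0b10101010 = 0b10010001.
P4: E(K, 0b00111011) = 0b00110000; 0b01111001 ⊕ 0b00110000 = 0b01001001.
P5: E(K, 0b01111001) = 0b01110010; 0b00000001 ⊕ 0b01110010 = 0b01110011.
P6: E(K, 0b00000001) = 0b00001010; 0b10100000 ⊕ 0b00001010 = 0b10101010.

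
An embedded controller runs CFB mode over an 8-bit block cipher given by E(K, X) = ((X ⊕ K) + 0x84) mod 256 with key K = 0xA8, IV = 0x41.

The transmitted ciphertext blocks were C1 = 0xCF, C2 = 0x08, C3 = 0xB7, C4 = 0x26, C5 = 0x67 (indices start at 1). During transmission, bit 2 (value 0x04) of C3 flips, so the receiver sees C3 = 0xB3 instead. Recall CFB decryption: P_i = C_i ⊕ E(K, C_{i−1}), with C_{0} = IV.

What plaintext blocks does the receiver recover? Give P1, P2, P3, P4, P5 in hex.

Only C3 changed, to 0xB3. In CFB, a change in C_i flips the same bit in P_i and garbles P_{i+1}. Decrypting the received ciphertext:
P1: E(K, 0x41) = 0x6D; 0xCF ⊕ 0x6D = 0xA2.
P2: E(K, 0xCF) = 0xEB; 0x08 ⊕ 0xEB = 0xE3.
P3: E(K, 0x08) = 0x24; 0xB3 ⊕ 0x24 = 0x97.
P4: E(K, 0xB3) = 0x9F; 0x26 ⊕ 0x9F = 0xB9.
P5: E(K, 0x26) = 0x12; 0x67 ⊕ 0x12 = 0x75.
Blocks that differ from the original plaintext: P3, P4.

P1 = 0xA2, P2 = 0xE3, P3 = 0x97, P4 = 0xB9, P5 = 0x75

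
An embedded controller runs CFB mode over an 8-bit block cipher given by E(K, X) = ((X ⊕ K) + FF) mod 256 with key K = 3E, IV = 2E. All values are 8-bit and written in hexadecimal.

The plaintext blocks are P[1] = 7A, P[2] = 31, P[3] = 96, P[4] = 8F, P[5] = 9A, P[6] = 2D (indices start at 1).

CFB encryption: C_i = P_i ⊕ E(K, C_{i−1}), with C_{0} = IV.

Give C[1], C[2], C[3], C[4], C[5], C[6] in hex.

C[1] = 75, C[2] = 7B, C[3] = D2, C[4] = 64, C[5] = C3, C[6] = D1

C[1]: E(K, 2E) = 0F; 7A ⊕ 0F = 75.
C[2]: E(K, 75) = 4A; 31 ⊕ 4A = 7B.
C[3]: E(K, 7B) = 44; 96 ⊕ 44 = D2.
C[4]: E(K, D2) = EB; 8F ⊕ EB = 64.
C[5]: E(K, 64) = 59; 9A ⊕ 59 = C3.
C[6]: E(K, C3) = FC; 2D ⊕ FC = D1.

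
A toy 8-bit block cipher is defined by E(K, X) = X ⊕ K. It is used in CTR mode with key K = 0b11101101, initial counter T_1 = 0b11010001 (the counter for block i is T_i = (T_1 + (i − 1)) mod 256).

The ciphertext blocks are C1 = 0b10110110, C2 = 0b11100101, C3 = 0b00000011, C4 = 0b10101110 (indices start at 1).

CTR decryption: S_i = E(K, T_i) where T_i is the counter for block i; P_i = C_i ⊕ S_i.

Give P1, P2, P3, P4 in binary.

P1: T = 0b11010001, S = E(K, T) = 0b00111100; 0b10110110 ⊕ 0b00111100 = 0b10001010.
P2: T = 0b11010010, S = E(K, T) = 0b00111111; 0b11100101 ⊕ 0b00111111 = 0b11011010.
P3: T = 0b11010011, S = E(K, T) = 0b00111110; 0b00000011 ⊕ 0b00111110 = 0b00111101.
P4: T = 0b11010100, S = E(K, T) = 0b00111001; 0b10101110 ⊕ 0b00111001 = 0b10010111.

P1 = 0b10001010, P2 = 0b11011010, P3 = 0b00111101, P4 = 0b10010111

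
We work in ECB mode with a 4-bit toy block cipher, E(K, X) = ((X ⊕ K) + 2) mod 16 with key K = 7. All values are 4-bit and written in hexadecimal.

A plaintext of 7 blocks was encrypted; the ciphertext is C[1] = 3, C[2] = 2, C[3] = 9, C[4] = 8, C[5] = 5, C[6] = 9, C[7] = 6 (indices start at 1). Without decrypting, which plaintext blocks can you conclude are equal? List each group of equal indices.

P[3] = P[6]

ECB encrypts each block independently with the same key, so equal ciphertext blocks imply equal plaintext blocks.
C[3] = C[6] = 9, so P[3] = P[6].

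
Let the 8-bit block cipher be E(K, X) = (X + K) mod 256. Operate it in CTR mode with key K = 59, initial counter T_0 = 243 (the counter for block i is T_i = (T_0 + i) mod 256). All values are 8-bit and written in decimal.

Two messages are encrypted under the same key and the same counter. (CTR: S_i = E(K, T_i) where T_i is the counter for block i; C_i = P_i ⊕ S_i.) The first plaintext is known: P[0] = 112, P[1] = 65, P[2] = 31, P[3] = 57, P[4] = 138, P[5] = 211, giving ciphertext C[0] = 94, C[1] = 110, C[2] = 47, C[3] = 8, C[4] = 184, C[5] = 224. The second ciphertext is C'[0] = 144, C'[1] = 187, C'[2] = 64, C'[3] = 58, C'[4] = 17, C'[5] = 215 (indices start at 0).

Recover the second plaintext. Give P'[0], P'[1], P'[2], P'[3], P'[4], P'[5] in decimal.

In CTR with a reused counter, both messages share the same keystream S_i, so C_i ⊕ C'_i = P_i ⊕ P'_i and thus P'_i = P_i ⊕ C_i ⊕ C'_i.
P'[0]: 112 ⊕ 94 ⊕ 144 = 190.
P'[1]: 65 ⊕ 110 ⊕ 187 = 148.
P'[2]: 31 ⊕ 47 ⊕ 64 = 112.
P'[3]: 57 ⊕ 8 ⊕ 58 = 11.
P'[4]: 138 ⊕ 184 ⊕ 17 = 35.
P'[5]: 211 ⊕ 224 ⊕ 215 = 228.

P'[0] = 190, P'[1] = 148, P'[2] = 112, P'[3] = 11, P'[4] = 35, P'[5] = 228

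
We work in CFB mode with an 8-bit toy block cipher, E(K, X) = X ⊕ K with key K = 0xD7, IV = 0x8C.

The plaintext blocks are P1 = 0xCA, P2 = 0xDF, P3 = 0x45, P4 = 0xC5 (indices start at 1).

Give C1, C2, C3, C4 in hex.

CFB encryption: C_i = P_i ⊕ E(K, C_{i−1}), with C_{0} = IV.
C1: E(K, 0x8C) = 0x5B; 0xCA ⊕ 0x5B = 0x91.
C2: E(K, 0x91) = 0x46; 0xDF ⊕ 0x46 = 0x99.
C3: E(K, 0x99) = 0x4E; 0x45 ⊕ 0x4E = 0x0B.
C4: E(K, 0x0B) = 0xDC; 0xC5 ⊕ 0xDC = 0x19.

C1 = 0x91, C2 = 0x99, C3 = 0x0B, C4 = 0x19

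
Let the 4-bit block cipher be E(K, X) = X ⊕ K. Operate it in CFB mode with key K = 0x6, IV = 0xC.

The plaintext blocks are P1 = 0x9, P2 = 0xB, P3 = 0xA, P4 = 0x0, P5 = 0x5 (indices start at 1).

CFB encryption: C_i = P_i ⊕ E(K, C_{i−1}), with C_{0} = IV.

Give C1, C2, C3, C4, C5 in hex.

C1 = 0x3, C2 = 0xE, C3 = 0x2, C4 = 0x4, C5 = 0x7

C1: E(K, 0xC) = 0xA; 0x9 ⊕ 0xA = 0x3.
C2: E(K, 0x3) = 0x5; 0xB ⊕ 0x5 = 0xE.
C3: E(K, 0xE) = 0x8; 0xA ⊕ 0x8 = 0x2.
C4: E(K, 0x2) = 0x4; 0x0 ⊕ 0x4 = 0x4.
C5: E(K, 0x4) = 0x2; 0x5 ⊕ 0x2 = 0x7.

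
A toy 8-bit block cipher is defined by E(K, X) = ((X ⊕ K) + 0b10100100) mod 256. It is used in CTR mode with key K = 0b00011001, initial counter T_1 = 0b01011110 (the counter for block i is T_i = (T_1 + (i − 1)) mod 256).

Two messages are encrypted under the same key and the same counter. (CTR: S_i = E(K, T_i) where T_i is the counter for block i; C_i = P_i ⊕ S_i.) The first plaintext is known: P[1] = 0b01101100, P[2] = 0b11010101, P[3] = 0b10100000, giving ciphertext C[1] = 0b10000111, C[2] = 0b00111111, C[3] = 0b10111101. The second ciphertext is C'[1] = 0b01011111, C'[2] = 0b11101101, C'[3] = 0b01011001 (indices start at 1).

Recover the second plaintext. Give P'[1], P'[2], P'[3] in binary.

P'[1] = 0b10110100, P'[2] = 0b00000111, P'[3] = 0b01000100

In CTR with a reused counter, both messages share the same keystream S_i, so C_i ⊕ C'_i = P_i ⊕ P'_i and thus P'_i = P_i ⊕ C_i ⊕ C'_i.
P'[1]: 0b01101100 ⊕ 0b10000111 ⊕ 0b01011111 = 0b10110100.
P'[2]: 0b11010101 ⊕ 0b00111111 ⊕ 0b11101101 = 0b00000111.
P'[3]: 0b10100000 ⊕ 0b10111101 ⊕ 0b01011001 = 0b01000100.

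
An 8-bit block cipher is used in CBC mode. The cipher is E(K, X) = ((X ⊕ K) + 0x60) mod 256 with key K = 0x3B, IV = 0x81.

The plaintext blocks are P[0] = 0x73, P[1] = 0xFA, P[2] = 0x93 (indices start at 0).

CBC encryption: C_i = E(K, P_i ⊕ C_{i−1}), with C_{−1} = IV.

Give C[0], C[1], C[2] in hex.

C[0] = 0x29, C[1] = 0x48, C[2] = 0x40

C[0]: P[0] ⊕ 0x81 = 0xF2; E(K, 0xF2) = 0x29.
C[1]: P[1] ⊕ 0x29 = 0xD3; E(K, 0xD3) = 0x48.
C[2]: P[2] ⊕ 0x48 = 0xDB; E(K, 0xDB) = 0x40.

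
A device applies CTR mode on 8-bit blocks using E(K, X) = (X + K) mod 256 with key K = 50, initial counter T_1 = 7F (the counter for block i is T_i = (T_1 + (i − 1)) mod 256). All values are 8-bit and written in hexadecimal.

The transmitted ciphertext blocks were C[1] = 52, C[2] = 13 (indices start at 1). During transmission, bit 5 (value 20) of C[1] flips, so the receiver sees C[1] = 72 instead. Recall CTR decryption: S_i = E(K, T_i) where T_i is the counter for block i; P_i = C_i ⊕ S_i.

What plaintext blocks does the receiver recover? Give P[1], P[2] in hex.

Only C[1] changed, to 72. In CTR, a change in C_i flips the same bit in P_i only; the keystream is unaffected. Decrypting the received ciphertext:
P[1]: T = 7F, S = E(K, T) = CF; 72 ⊕ CF = BD.
P[2]: T = 80, S = E(K, T) = D0; 13 ⊕ D0 = C3.
Blocks that differ from the original plaintext: P[1].

P[1] = BD, P[2] = C3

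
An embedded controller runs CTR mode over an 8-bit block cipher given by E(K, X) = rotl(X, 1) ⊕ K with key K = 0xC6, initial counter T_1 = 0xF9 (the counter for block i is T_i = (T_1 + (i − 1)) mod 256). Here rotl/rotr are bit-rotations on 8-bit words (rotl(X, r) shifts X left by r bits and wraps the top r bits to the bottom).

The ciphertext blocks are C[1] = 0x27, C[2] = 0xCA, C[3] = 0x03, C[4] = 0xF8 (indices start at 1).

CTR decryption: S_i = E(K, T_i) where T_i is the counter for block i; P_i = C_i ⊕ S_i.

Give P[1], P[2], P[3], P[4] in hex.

P[1] = 0x12, P[2] = 0xF9, P[3] = 0x32, P[4] = 0xC7

P[1]: T = 0xF9, S = E(K, T) = 0x35; 0x27 ⊕ 0x35 = 0x12.
P[2]: T = 0xFA, S = E(K, T) = 0x33; 0xCA ⊕ 0x33 = 0xF9.
P[3]: T = 0xFB, S = E(K, T) = 0x31; 0x03 ⊕ 0x31 = 0x32.
P[4]: T = 0xFC, S = E(K, T) = 0x3F; 0xF8 ⊕ 0x3F = 0xC7.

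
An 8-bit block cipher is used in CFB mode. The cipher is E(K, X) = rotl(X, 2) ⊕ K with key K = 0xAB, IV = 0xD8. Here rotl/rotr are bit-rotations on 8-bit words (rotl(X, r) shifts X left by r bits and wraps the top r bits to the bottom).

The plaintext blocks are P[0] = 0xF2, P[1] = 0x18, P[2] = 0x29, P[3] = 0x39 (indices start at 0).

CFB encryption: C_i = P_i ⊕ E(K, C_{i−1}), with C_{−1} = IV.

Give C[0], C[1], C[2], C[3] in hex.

C[0]: E(K, 0xD8) = 0xC8; 0xF2 ⊕ 0xC8 = 0x3A.
C[1]: E(K, 0x3A) = 0x43; 0x18 ⊕ 0x43 = 0x5B.
C[2]: E(K, 0x5B) = 0xC6; 0x29 ⊕ 0xC6 = 0xEF.
C[3]: E(K, 0xEF) = 0x14; 0x39 ⊕ 0x14 = 0x2D.

C[0] = 0x3A, C[1] = 0x5B, C[2] = 0xEF, C[3] = 0x2D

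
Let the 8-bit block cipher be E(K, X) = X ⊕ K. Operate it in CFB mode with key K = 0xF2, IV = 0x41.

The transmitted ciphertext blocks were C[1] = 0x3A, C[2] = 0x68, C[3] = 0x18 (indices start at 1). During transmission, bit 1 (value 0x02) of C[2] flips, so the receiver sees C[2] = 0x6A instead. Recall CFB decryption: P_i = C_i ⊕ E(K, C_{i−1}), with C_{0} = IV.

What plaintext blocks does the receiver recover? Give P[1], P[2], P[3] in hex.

Only C[2] changed, to 0x6A. In CFB, a change in C_i flips the same bit in P_i and garbles P_{i+1}. Decrypting the received ciphertext:
P[1]: E(K, 0x41) = 0xB3; 0x3A ⊕ 0xB3 = 0x89.
P[2]: E(K, 0x3A) = 0xC8; 0x6A ⊕ 0xC8 = 0xA2.
P[3]: E(K, 0x6A) = 0x98; 0x18 ⊕ 0x98 = 0x80.
Blocks that differ from the original plaintext: P[2], P[3].

P[1] = 0x89, P[2] = 0xA2, P[3] = 0x80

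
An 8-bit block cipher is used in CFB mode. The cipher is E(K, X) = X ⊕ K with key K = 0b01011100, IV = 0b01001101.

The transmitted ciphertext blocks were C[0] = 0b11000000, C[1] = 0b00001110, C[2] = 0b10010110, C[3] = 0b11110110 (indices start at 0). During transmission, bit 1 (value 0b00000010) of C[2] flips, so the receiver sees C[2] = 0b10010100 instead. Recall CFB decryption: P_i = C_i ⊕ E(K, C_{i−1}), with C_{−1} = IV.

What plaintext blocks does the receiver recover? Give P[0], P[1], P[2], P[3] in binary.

P[0] = 0b11010001, P[1] = 0b10010010, P[2] = 0b11000110, P[3] = 0b00111110

Only C[2] changed, to 0b10010100. In CFB, a change in C_i flips the same bit in P_i and garbles P_{i+1}. Decrypting the received ciphertext:
P[0]: E(K, 0b01001101) = 0b00010001; 0b11000000 ⊕ 0b00010001 = 0b11010001.
P[1]: E(K, 0b11000000) = 0b10011100; 0b00001110 ⊕ 0b10011100 = 0b10010010.
P[2]: E(K, 0b00001110) = 0b01010010; 0b10010100 ⊕ 0b01010010 = 0b11000110.
P[3]: E(K, 0b10010100) = 0b11001000; 0b11110110 ⊕ 0b11001000 = 0b00111110.
Blocks that differ from the original plaintext: P[2], P[3].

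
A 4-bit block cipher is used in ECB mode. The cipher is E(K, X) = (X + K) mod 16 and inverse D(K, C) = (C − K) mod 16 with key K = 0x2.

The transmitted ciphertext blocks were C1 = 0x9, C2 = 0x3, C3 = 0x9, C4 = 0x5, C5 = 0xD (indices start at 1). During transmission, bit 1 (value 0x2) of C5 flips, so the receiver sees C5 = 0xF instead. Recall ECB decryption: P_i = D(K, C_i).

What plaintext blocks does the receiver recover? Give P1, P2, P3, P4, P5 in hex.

Only C5 changed, to 0xF. In ECB, a change in C_i affects only P_i. Decrypting the received ciphertext:
P1: D(K, 0x9) = 0x7.
P2: D(K, 0x3) = 0x1.
P3: D(K, 0x9) = 0x7.
P4: D(K, 0x5) = 0x3.
P5: D(K, 0xF) = 0xD.
Blocks that differ from the original plaintext: P5.

P1 = 0x7, P2 = 0x1, P3 = 0x7, P4 = 0x3, P5 = 0xD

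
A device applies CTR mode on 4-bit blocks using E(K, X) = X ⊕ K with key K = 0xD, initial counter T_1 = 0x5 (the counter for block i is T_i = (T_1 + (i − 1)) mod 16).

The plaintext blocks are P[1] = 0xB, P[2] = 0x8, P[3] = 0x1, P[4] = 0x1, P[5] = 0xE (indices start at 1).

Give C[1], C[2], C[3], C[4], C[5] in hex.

C[1] = 0x3, C[2] = 0x3, C[3] = 0xB, C[4] = 0x4, C[5] = 0xA

CTR encryption: S_i = E(K, T_i) where T_i is the counter for block i; C_i = P_i ⊕ S_i.
C[1]: T = 0x5, S = E(K, T) = 0x8; 0xB ⊕ 0x8 = 0x3.
C[2]: T = 0x6, S = E(K, T) = 0xB; 0x8 ⊕ 0xB = 0x3.
C[3]: T = 0x7, S = E(K, T) = 0xA; 0x1 ⊕ 0xA = 0xB.
C[4]: T = 0x8, S = E(K, T) = 0x5; 0x1 ⊕ 0x5 = 0x4.
C[5]: T = 0x9, S = E(K, T) = 0x4; 0xE ⊕ 0x4 = 0xA.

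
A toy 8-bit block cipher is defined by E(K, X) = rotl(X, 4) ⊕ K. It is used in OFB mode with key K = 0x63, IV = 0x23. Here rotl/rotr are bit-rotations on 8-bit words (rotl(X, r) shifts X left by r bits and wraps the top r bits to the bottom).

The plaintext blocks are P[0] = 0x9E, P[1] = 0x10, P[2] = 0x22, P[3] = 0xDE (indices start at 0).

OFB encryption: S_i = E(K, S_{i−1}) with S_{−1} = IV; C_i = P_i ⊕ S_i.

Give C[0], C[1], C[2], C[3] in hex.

C[0]: S = E(K, 0x23) = 0x51; 0x9E ⊕ 0x51 = 0xCF.
C[1]: S = E(K, 0x51) = 0x76; 0x10 ⊕ 0x76 = 0x66.
C[2]: S = E(K, 0x76) = 0x04; 0x22 ⊕ 0x04 = 0x26.
C[3]: S = E(K, 0x04) = 0x23; 0xDE ⊕ 0x23 = 0xFD.

C[0] = 0xCF, C[1] = 0x66, C[2] = 0x26, C[3] = 0xFD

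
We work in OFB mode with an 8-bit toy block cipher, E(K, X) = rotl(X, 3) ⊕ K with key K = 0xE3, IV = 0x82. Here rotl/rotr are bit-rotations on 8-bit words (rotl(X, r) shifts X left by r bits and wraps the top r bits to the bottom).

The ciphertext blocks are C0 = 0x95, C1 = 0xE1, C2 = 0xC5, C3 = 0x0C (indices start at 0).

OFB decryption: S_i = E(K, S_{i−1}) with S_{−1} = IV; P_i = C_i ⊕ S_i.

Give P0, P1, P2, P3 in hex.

P0: S = E(K, 0x82) = 0xF7; 0x95 ⊕ 0xF7 = 0x62.
P1: S = E(K, 0xF7) = 0x5C; 0xE1 ⊕ 0x5C = 0xBD.
P2: S = E(K, 0x5C) = 0x01; 0xC5 ⊕ 0x01 = 0xC4.
P3: S = E(K, 0x01) = 0xEB; 0x0C ⊕ 0xEB = 0xE7.

P0 = 0x62, P1 = 0xBD, P2 = 0xC4, P3 = 0xE7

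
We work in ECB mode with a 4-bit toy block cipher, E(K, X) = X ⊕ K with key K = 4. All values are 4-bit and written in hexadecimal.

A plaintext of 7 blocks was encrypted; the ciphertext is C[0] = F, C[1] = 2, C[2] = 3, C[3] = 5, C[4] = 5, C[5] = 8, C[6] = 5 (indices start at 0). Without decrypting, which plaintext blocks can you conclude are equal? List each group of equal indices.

P[3] = P[4] = P[6]

ECB encrypts each block independently with the same key, so equal ciphertext blocks imply equal plaintext blocks.
C[3] = C[4] = C[6] = 5, so P[3] = P[4] = P[6].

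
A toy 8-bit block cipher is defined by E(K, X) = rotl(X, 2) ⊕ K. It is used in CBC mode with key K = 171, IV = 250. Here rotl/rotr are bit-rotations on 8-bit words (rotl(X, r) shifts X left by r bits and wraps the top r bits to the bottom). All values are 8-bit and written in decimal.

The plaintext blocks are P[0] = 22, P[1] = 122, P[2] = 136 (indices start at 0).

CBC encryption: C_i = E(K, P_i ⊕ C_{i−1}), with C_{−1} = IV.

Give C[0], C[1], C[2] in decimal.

C[0]: P[0] ⊕ 250 = 236; E(K, 236) = 24.
C[1]: P[1] ⊕ 24 = 98; E(K, 98) = 34.
C[2]: P[2] ⊕ 34 = 170; E(K, 170) = 1.

C[0] = 24, C[1] = 34, C[2] = 1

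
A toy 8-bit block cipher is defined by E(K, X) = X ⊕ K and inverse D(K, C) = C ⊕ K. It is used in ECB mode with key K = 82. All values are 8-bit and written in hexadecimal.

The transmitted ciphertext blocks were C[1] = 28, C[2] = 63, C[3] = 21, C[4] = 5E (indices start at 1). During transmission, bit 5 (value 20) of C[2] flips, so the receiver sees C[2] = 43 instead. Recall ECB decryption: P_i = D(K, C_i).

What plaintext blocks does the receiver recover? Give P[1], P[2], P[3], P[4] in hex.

P[1] = AA, P[2] = C1, P[3] = A3, P[4] = DC

Only C[2] changed, to 43. In ECB, a change in C_i affects only P_i. Decrypting the received ciphertext:
P[1]: D(K, 28) = AA.
P[2]: D(K, 43) = C1.
P[3]: D(K, 21) = A3.
P[4]: D(K, 5E) = DC.
Blocks that differ from the original plaintext: P[2].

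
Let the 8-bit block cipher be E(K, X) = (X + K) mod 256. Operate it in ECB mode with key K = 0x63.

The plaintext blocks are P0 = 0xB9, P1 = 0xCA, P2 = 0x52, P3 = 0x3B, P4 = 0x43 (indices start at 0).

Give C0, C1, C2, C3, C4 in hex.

C0 = 0x1C, C1 = 0x2D, C2 = 0xB5, C3 = 0x9E, C4 = 0xA6

ECB encryption: C_i = E(K, P_i).
C0: E(K, 0xB9) = 0x1C.
C1: E(K, 0xCA) = 0x2D.
C2: E(K, 0x52) = 0xB5.
C3: E(K, 0x3B) = 0x9E.
C4: E(K, 0x43) = 0xA6.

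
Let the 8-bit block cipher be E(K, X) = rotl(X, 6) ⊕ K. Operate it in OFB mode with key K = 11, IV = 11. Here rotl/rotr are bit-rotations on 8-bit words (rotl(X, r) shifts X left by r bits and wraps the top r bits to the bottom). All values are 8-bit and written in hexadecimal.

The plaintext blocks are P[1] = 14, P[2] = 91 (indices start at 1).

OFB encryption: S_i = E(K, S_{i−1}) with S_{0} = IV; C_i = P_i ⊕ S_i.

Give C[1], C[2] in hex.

C[1]: S = E(K, 11) = 55; 14 ⊕ 55 = 41.
C[2]: S = E(K, 55) = 44; 91 ⊕ 44 = D5.

C[1] = 41, C[2] = D5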